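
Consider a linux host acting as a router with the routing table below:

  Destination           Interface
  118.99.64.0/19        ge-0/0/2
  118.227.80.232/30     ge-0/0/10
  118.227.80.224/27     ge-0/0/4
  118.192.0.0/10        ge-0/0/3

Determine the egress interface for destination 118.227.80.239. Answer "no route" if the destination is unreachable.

ge-0/0/4

Routes whose prefix contains 118.227.80.239:
  118.192.0.0/10 (118.192.0.0 - 118.255.255.255) -> ge-0/0/3
  118.227.80.224/27 (118.227.80.224 - 118.227.80.255) -> ge-0/0/4
More-specific entries that do NOT match:
  118.227.80.232/30 (118.227.80.232 - 118.227.80.235) does not contain 118.227.80.239
Longest matching prefix is /27 -> interface ge-0/0/4.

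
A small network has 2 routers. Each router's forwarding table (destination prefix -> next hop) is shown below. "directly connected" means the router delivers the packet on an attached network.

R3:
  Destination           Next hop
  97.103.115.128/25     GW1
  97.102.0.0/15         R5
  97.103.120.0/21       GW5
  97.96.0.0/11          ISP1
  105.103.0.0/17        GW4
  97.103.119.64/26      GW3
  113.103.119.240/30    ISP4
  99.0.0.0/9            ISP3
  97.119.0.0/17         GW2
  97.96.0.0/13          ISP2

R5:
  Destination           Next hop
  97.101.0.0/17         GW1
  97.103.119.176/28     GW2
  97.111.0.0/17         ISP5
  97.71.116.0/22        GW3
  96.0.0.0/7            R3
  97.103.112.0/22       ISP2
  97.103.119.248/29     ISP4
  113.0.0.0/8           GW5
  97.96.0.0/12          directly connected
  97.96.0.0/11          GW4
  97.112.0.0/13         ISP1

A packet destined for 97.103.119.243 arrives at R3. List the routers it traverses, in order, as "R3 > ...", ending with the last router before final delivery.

R3 > R5

At R3: longest match for 97.103.119.243 is 97.102.0.0/15 -> R5
At R5: longest match for 97.103.119.243 is 97.96.0.0/12 -> directly connected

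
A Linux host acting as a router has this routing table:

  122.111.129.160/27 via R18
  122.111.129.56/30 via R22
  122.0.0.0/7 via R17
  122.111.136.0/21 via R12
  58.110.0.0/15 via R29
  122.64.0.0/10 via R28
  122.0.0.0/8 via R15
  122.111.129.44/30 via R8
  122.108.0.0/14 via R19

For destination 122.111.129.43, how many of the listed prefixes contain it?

Prefixes containing 122.111.129.43:
  122.0.0.0/7 (122.0.0.0 - 123.255.255.255)
  122.0.0.0/8 (122.0.0.0 - 122.255.255.255)
  122.64.0.0/10 (122.64.0.0 - 122.127.255.255)
  122.108.0.0/14 (122.108.0.0 - 122.111.255.255)
Total matching entries: 4.

4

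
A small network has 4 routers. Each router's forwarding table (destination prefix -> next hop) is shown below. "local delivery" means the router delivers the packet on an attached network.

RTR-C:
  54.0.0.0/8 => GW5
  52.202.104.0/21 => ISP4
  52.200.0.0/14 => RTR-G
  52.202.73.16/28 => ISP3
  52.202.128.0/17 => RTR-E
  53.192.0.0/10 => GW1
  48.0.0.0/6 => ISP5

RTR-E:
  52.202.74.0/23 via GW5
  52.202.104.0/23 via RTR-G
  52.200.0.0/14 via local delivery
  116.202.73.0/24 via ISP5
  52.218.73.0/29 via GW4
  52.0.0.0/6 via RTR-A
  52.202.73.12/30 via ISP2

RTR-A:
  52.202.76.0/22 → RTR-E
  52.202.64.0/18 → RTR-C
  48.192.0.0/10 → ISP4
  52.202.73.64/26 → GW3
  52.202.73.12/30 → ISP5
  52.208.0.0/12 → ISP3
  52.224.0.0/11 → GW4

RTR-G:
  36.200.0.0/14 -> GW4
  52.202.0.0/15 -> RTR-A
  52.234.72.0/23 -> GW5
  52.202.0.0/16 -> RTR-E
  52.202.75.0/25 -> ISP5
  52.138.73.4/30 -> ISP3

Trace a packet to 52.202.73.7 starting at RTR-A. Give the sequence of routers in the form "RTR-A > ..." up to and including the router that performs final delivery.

At RTR-A: longest match for 52.202.73.7 is 52.202.64.0/18 -> RTR-C
At RTR-C: longest match for 52.202.73.7 is 52.200.0.0/14 -> RTR-G
At RTR-G: longest match for 52.202.73.7 is 52.202.0.0/16 -> RTR-E
At RTR-E: longest match for 52.202.73.7 is 52.200.0.0/14 -> local delivery

RTR-A > RTR-C > RTR-G > RTR-E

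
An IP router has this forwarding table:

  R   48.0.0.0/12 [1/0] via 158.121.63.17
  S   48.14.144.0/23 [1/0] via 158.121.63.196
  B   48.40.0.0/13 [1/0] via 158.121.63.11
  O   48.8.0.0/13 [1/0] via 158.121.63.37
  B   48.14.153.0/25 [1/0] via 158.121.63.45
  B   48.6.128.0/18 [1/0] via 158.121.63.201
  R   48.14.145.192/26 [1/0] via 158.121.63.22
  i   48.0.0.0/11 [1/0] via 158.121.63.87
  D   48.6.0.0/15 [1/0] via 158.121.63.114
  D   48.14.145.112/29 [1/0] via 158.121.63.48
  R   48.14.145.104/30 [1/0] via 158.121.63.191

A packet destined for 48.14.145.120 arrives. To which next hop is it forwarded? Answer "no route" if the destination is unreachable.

158.121.63.196

Routes whose prefix contains 48.14.145.120:
  48.0.0.0/11 (48.0.0.0 - 48.31.255.255) -> 158.121.63.87
  48.0.0.0/12 (48.0.0.0 - 48.15.255.255) -> 158.121.63.17
  48.8.0.0/13 (48.8.0.0 - 48.15.255.255) -> 158.121.63.37
  48.14.144.0/23 (48.14.144.0 - 48.14.145.255) -> 158.121.63.196
More-specific entries that do NOT match:
  48.14.145.104/30 (48.14.145.104 - 48.14.145.107) does not contain 48.14.145.120
  48.14.145.112/29 (48.14.145.112 - 48.14.145.119) does not contain 48.14.145.120
  48.14.145.192/26 (48.14.145.192 - 48.14.145.255) does not contain 48.14.145.120
  48.14.153.0/25 (48.14.153.0 - 48.14.153.127) does not contain 48.14.145.120
Longest matching prefix is /23 -> next hop 158.121.63.196.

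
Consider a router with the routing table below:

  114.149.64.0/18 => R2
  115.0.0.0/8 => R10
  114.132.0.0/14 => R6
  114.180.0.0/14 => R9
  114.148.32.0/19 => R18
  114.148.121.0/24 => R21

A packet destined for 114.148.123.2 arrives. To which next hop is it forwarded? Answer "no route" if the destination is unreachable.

No entry's prefix contains 114.148.123.2; there is no default route.

no route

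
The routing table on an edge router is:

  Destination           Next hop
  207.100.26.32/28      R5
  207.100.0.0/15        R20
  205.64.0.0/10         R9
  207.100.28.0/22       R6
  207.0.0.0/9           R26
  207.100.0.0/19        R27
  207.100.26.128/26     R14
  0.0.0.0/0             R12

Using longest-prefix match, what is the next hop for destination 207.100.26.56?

R27

Routes whose prefix contains 207.100.26.56:
  0.0.0.0/0 (default, matches everything) -> R12
  207.0.0.0/9 (207.0.0.0 - 207.127.255.255) -> R26
  207.100.0.0/15 (207.100.0.0 - 207.101.255.255) -> R20
  207.100.0.0/19 (207.100.0.0 - 207.100.31.255) -> R27
More-specific entries that do NOT match:
  207.100.26.32/28 (207.100.26.32 - 207.100.26.47) does not contain 207.100.26.56
  207.100.26.128/26 (207.100.26.128 - 207.100.26.191) does not contain 207.100.26.56
  207.100.28.0/22 (207.100.28.0 - 207.100.31.255) does not contain 207.100.26.56
Longest matching prefix is /19 -> next hop R27.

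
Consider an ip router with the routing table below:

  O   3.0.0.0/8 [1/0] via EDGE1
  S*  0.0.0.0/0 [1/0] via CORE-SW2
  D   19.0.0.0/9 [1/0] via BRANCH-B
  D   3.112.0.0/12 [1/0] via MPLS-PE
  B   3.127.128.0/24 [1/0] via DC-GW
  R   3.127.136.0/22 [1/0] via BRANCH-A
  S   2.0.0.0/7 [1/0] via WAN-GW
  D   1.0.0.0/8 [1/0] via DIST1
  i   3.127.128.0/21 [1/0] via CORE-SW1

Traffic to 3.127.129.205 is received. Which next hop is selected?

Routes whose prefix contains 3.127.129.205:
  0.0.0.0/0 (default, matches everything) -> CORE-SW2
  2.0.0.0/7 (2.0.0.0 - 3.255.255.255) -> WAN-GW
  3.0.0.0/8 (3.0.0.0 - 3.255.255.255) -> EDGE1
  3.112.0.0/12 (3.112.0.0 - 3.127.255.255) -> MPLS-PE
  3.127.128.0/21 (3.127.128.0 - 3.127.135.255) -> CORE-SW1
More-specific entries that do NOT match:
  3.127.128.0/24 (3.127.128.0 - 3.127.128.255) does not contain 3.127.129.205
  3.127.136.0/22 (3.127.136.0 - 3.127.139.255) does not contain 3.127.129.205
Longest matching prefix is /21 -> next hop CORE-SW1.

CORE-SW1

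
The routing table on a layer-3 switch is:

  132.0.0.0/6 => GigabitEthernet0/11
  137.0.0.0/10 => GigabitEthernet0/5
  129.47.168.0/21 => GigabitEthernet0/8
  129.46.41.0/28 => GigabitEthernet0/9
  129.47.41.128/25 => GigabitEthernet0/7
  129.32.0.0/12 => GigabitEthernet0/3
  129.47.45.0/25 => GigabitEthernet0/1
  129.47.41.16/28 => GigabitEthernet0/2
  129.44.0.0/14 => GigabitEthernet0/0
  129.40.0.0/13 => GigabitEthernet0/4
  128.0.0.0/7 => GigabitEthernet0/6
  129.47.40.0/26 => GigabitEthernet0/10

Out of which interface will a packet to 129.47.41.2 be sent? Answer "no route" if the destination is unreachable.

Routes whose prefix contains 129.47.41.2:
  128.0.0.0/7 (128.0.0.0 - 129.255.255.255) -> GigabitEthernet0/6
  129.32.0.0/12 (129.32.0.0 - 129.47.255.255) -> GigabitEthernet0/3
  129.40.0.0/13 (129.40.0.0 - 129.47.255.255) -> GigabitEthernet0/4
  129.44.0.0/14 (129.44.0.0 - 129.47.255.255) -> GigabitEthernet0/0
More-specific entries that do NOT match:
  129.46.41.0/28 (129.46.41.0 - 129.46.41.15) does not contain 129.47.41.2
  129.47.41.16/28 (129.47.41.16 - 129.47.41.31) does not contain 129.47.41.2
  129.47.40.0/26 (129.47.40.0 - 129.47.40.63) does not contain 129.47.41.2
  129.47.41.128/25 (129.47.41.128 - 129.47.41.255) does not contain 129.47.41.2
  129.47.45.0/25 (129.47.45.0 - 129.47.45.127) does not contain 129.47.41.2
  129.47.168.0/21 (129.47.168.0 - 129.47.175.255) does not contain 129.47.41.2
Longest matching prefix is /14 -> interface GigabitEthernet0/0.

GigabitEthernet0/0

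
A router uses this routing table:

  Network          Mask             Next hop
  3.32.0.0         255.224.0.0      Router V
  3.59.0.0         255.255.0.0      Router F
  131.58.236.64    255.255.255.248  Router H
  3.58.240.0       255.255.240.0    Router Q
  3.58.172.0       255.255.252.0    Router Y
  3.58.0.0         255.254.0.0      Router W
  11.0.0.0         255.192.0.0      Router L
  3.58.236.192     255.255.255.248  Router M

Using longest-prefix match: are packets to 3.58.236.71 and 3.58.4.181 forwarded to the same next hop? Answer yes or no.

3.58.236.71: longest match 3.58.0.0/15 -> Router W
3.58.4.181: longest match 3.58.0.0/15 -> Router W

yes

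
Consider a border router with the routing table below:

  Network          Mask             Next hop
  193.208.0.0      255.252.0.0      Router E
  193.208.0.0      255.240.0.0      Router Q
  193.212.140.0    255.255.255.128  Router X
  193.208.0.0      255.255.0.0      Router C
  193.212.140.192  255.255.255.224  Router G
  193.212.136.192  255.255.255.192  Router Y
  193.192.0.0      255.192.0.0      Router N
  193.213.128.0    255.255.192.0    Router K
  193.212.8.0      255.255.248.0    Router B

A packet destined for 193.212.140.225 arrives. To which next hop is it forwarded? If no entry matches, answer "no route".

Router Q

Routes whose prefix contains 193.212.140.225:
  193.192.0.0/10 (193.192.0.0 - 193.255.255.255) -> Router N
  193.208.0.0/12 (193.208.0.0 - 193.223.255.255) -> Router Q
More-specific entries that do NOT match:
  193.212.140.192/27 (193.212.140.192 - 193.212.140.223) does not contain 193.212.140.225
  193.212.136.192/26 (193.212.136.192 - 193.212.136.255) does not contain 193.212.140.225
  193.212.140.0/25 (193.212.140.0 - 193.212.140.127) does not contain 193.212.140.225
  193.212.8.0/21 (193.212.8.0 - 193.212.15.255) does not contain 193.212.140.225
  193.213.128.0/18 (193.213.128.0 - 193.213.191.255) does not contain 193.212.140.225
  193.208.0.0/16 (193.208.0.0 - 193.208.255.255) does not contain 193.212.140.225
  193.208.0.0/14 (193.208.0.0 - 193.211.255.255) does not contain 193.212.140.225
Longest matching prefix is /12 -> next hop Router Q.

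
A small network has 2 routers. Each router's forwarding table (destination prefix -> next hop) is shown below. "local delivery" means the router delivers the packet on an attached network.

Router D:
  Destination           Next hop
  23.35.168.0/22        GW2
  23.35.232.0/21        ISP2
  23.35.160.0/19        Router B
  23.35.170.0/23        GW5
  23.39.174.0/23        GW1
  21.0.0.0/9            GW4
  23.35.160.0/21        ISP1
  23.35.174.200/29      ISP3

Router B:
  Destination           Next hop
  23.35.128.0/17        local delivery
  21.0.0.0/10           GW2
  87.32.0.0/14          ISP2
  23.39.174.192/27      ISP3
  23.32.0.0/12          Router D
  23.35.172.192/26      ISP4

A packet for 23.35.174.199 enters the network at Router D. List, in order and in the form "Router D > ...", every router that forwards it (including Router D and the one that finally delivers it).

Router D > Router B

At Router D: longest match for 23.35.174.199 is 23.35.160.0/19 -> Router B
At Router B: longest match for 23.35.174.199 is 23.35.128.0/17 -> local delivery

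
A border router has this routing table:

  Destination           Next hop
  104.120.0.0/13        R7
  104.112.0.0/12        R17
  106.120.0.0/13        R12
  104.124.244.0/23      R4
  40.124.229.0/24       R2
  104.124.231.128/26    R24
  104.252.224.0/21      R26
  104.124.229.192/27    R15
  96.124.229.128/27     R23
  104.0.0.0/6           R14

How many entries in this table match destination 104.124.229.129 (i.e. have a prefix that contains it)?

Prefixes containing 104.124.229.129:
  104.0.0.0/6 (104.0.0.0 - 107.255.255.255)
  104.112.0.0/12 (104.112.0.0 - 104.127.255.255)
  104.120.0.0/13 (104.120.0.0 - 104.127.255.255)
Total matching entries: 3.

3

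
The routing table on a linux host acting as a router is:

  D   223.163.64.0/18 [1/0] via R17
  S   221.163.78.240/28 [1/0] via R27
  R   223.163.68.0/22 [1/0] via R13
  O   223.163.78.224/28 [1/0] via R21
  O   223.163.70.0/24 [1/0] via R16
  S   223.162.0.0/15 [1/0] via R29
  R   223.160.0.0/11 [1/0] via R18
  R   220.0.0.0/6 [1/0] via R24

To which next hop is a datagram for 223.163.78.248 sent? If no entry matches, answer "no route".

Routes whose prefix contains 223.163.78.248:
  220.0.0.0/6 (220.0.0.0 - 223.255.255.255) -> R24
  223.160.0.0/11 (223.160.0.0 - 223.191.255.255) -> R18
  223.162.0.0/15 (223.162.0.0 - 223.163.255.255) -> R29
  223.163.64.0/18 (223.163.64.0 - 223.163.127.255) -> R17
More-specific entries that do NOT match:
  221.163.78.240/28 (221.163.78.240 - 221.163.78.255) does not contain 223.163.78.248
  223.163.78.224/28 (223.163.78.224 - 223.163.78.239) does not contain 223.163.78.248
  223.163.70.0/24 (223.163.70.0 - 223.163.70.255) does not contain 223.163.78.248
  223.163.68.0/22 (223.163.68.0 - 223.163.71.255) does not contain 223.163.78.248
Longest matching prefix is /18 -> next hop R17.

R17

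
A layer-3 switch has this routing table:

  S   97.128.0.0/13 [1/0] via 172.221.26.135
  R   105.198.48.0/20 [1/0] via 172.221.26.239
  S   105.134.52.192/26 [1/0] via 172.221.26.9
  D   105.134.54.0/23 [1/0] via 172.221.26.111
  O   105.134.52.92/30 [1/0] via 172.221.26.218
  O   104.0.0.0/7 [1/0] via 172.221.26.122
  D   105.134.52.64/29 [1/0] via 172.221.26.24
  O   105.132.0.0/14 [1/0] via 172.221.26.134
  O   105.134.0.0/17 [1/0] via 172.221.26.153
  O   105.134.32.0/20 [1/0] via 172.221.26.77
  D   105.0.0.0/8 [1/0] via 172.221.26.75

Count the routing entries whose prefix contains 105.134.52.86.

Prefixes containing 105.134.52.86:
  104.0.0.0/7 (104.0.0.0 - 105.255.255.255)
  105.0.0.0/8 (105.0.0.0 - 105.255.255.255)
  105.132.0.0/14 (105.132.0.0 - 105.135.255.255)
  105.134.0.0/17 (105.134.0.0 - 105.134.127.255)
Total matching entries: 4.

4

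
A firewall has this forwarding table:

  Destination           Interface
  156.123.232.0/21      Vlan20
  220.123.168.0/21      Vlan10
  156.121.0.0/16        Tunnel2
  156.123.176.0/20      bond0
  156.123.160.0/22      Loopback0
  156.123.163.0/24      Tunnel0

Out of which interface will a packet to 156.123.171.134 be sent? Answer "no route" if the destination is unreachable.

no route

No entry's prefix contains 156.123.171.134; there is no default route.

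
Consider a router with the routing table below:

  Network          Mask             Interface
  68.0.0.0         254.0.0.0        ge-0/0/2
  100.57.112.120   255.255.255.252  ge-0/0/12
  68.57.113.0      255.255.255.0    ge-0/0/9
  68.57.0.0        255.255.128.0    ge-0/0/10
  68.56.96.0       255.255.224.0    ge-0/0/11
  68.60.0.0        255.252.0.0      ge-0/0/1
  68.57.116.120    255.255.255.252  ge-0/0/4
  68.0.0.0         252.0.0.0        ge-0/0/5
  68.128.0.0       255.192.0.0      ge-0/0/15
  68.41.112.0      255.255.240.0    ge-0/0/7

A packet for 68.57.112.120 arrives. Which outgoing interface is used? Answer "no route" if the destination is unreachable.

ge-0/0/10

Routes whose prefix contains 68.57.112.120:
  68.0.0.0/6 (68.0.0.0 - 71.255.255.255) -> ge-0/0/5
  68.0.0.0/7 (68.0.0.0 - 69.255.255.255) -> ge-0/0/2
  68.57.0.0/17 (68.57.0.0 - 68.57.127.255) -> ge-0/0/10
More-specific entries that do NOT match:
  100.57.112.120/30 (100.57.112.120 - 100.57.112.123) does not contain 68.57.112.120
  68.57.116.120/30 (68.57.116.120 - 68.57.116.123) does not contain 68.57.112.120
  68.57.113.0/24 (68.57.113.0 - 68.57.113.255) does not contain 68.57.112.120
  68.41.112.0/20 (68.41.112.0 - 68.41.127.255) does not contain 68.57.112.120
  68.56.96.0/19 (68.56.96.0 - 68.56.127.255) does not contain 68.57.112.120
Longest matching prefix is /17 -> interface ge-0/0/10.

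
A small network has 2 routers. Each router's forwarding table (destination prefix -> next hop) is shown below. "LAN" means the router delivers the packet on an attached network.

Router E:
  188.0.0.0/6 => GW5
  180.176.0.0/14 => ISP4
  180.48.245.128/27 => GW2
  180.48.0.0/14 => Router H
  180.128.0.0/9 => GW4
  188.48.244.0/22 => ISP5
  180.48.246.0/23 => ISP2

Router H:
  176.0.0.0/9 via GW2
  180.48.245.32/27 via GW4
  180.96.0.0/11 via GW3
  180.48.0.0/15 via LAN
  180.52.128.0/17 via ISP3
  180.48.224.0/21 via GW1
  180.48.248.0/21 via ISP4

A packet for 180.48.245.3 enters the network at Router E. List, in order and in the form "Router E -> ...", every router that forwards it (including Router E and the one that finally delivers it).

At Router E: longest match for 180.48.245.3 is 180.48.0.0/14 -> Router H
At Router H: longest match for 180.48.245.3 is 180.48.0.0/15 -> LAN

Router E -> Router H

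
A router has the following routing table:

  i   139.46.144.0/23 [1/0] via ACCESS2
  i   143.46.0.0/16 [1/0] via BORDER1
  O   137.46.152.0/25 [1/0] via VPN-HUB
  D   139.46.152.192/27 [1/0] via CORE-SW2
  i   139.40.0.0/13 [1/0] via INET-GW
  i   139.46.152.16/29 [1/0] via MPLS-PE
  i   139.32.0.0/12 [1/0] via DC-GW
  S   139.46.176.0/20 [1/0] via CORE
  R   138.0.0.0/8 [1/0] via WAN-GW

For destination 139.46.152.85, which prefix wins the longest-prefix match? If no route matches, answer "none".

139.40.0.0/13

Entries matching 139.46.152.85:
  139.32.0.0/12 (139.32.0.0 - 139.47.255.255)
  139.40.0.0/13 (139.40.0.0 - 139.47.255.255)
Most specific is 139.40.0.0/13.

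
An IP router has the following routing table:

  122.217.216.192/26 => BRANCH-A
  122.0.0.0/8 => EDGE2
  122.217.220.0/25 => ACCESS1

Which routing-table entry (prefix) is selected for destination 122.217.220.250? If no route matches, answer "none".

122.0.0.0/8

Entries matching 122.217.220.250:
  122.0.0.0/8 (122.0.0.0 - 122.255.255.255)
Most specific is 122.0.0.0/8.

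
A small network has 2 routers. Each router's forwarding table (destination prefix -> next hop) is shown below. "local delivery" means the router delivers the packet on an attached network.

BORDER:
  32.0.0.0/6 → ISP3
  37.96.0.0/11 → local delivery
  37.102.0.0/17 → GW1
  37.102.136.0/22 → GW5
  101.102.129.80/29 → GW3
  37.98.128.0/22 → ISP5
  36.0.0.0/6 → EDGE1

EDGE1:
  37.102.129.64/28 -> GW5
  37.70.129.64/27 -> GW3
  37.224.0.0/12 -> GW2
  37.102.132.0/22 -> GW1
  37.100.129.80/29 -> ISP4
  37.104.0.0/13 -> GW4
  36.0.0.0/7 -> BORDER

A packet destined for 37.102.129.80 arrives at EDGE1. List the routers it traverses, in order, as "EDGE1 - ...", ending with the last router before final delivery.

EDGE1 - BORDER

At EDGE1: longest match for 37.102.129.80 is 36.0.0.0/7 -> BORDER
At BORDER: longest match for 37.102.129.80 is 37.96.0.0/11 -> local delivery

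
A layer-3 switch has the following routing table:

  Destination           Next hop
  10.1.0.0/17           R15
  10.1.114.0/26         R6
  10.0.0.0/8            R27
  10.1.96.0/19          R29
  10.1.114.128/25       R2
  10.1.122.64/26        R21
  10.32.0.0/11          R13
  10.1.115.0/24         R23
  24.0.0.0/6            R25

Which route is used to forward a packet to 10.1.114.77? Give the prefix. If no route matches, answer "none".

10.1.96.0/19

Entries matching 10.1.114.77:
  10.0.0.0/8 (10.0.0.0 - 10.255.255.255)
  10.1.0.0/17 (10.1.0.0 - 10.1.127.255)
  10.1.96.0/19 (10.1.96.0 - 10.1.127.255)
Most specific is 10.1.96.0/19.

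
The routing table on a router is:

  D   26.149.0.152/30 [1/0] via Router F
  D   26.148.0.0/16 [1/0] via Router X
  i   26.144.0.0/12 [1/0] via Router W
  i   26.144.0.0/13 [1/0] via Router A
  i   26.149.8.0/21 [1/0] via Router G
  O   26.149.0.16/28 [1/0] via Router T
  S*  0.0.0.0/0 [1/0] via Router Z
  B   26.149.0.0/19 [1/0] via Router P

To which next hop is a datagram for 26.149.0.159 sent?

Router P

Routes whose prefix contains 26.149.0.159:
  0.0.0.0/0 (default, matches everything) -> Router Z
  26.144.0.0/12 (26.144.0.0 - 26.159.255.255) -> Router W
  26.144.0.0/13 (26.144.0.0 - 26.151.255.255) -> Router A
  26.149.0.0/19 (26.149.0.0 - 26.149.31.255) -> Router P
More-specific entries that do NOT match:
  26.149.0.152/30 (26.149.0.152 - 26.149.0.155) does not contain 26.149.0.159
  26.149.0.16/28 (26.149.0.16 - 26.149.0.31) does not contain 26.149.0.159
  26.149.8.0/21 (26.149.8.0 - 26.149.15.255) does not contain 26.149.0.159
Longest matching prefix is /19 -> next hop Router P.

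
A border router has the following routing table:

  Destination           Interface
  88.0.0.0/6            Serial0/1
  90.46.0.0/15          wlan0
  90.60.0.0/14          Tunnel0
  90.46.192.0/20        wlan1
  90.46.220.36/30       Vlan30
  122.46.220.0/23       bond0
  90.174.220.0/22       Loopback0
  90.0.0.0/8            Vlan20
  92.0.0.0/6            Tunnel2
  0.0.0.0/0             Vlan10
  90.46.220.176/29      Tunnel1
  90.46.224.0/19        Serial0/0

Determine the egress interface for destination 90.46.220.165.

Routes whose prefix contains 90.46.220.165:
  0.0.0.0/0 (default, matches everything) -> Vlan10
  88.0.0.0/6 (88.0.0.0 - 91.255.255.255) -> Serial0/1
  90.0.0.0/8 (90.0.0.0 - 90.255.255.255) -> Vlan20
  90.46.0.0/15 (90.46.0.0 - 90.47.255.255) -> wlan0
More-specific entries that do NOT match:
  90.46.220.36/30 (90.46.220.36 - 90.46.220.39) does not contain 90.46.220.165
  90.46.220.176/29 (90.46.220.176 - 90.46.220.183) does not contain 90.46.220.165
  122.46.220.0/23 (122.46.220.0 - 122.46.221.255) does not contain 90.46.220.165
  90.174.220.0/22 (90.174.220.0 - 90.174.223.255) does not contain 90.46.220.165
  90.46.192.0/20 (90.46.192.0 - 90.46.207.255) does not contain 90.46.220.165
  90.46.224.0/19 (90.46.224.0 - 90.46.255.255) does not contain 90.46.220.165
Longest matching prefix is /15 -> interface wlan0.

wlan0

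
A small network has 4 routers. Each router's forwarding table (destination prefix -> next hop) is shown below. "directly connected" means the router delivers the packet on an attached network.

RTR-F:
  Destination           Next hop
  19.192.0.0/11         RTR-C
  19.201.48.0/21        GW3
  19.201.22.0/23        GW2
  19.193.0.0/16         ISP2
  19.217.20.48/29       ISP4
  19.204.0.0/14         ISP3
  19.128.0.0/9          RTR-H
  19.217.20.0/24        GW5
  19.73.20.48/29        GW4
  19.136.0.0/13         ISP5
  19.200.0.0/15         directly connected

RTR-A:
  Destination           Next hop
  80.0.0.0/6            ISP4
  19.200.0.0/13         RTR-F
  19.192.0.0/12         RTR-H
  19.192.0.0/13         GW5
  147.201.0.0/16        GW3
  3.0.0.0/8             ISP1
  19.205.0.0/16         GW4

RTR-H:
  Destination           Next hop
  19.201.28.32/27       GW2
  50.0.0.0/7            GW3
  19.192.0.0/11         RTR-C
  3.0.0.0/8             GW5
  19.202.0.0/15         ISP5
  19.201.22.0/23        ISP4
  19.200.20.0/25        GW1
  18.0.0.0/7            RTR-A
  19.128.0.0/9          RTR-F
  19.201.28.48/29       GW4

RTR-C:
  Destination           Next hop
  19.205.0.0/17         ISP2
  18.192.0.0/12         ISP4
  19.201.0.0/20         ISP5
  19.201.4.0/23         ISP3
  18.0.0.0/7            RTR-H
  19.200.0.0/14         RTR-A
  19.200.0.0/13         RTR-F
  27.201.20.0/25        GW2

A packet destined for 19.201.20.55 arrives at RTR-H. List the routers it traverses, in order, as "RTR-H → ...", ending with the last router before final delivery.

At RTR-H: longest match for 19.201.20.55 is 19.192.0.0/11 -> RTR-C
At RTR-C: longest match for 19.201.20.55 is 19.200.0.0/14 -> RTR-A
At RTR-A: longest match for 19.201.20.55 is 19.200.0.0/13 -> RTR-F
At RTR-F: longest match for 19.201.20.55 is 19.200.0.0/15 -> directly connected

RTR-H → RTR-C → RTR-A → RTR-F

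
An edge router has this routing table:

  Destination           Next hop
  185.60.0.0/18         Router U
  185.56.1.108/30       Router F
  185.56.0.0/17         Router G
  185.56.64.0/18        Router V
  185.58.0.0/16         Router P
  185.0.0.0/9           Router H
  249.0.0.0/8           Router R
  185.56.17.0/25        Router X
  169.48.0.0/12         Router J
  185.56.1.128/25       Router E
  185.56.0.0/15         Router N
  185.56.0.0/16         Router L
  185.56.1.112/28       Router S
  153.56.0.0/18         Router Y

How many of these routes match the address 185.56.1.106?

4

Prefixes containing 185.56.1.106:
  185.0.0.0/9 (185.0.0.0 - 185.127.255.255)
  185.56.0.0/15 (185.56.0.0 - 185.57.255.255)
  185.56.0.0/16 (185.56.0.0 - 185.56.255.255)
  185.56.0.0/17 (185.56.0.0 - 185.56.127.255)
Total matching entries: 4.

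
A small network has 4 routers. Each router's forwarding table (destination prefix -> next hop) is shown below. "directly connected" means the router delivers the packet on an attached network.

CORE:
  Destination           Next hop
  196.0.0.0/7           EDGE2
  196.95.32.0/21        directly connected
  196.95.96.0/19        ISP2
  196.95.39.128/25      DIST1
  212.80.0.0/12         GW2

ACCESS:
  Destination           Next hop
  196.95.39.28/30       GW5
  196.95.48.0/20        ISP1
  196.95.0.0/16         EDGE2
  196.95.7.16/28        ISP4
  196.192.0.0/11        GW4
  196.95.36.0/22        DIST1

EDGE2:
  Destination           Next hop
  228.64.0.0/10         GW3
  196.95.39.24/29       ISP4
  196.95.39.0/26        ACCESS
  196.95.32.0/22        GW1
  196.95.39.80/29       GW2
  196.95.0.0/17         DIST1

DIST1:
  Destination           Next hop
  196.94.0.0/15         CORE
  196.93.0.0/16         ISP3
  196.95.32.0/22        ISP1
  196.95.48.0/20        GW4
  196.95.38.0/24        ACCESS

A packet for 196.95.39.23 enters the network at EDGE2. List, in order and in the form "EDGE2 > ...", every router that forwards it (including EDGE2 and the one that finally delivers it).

At EDGE2: longest match for 196.95.39.23 is 196.95.39.0/26 -> ACCESS
At ACCESS: longest match for 196.95.39.23 is 196.95.36.0/22 -> DIST1
At DIST1: longest match for 196.95.39.23 is 196.94.0.0/15 -> CORE
At CORE: longest match for 196.95.39.23 is 196.95.32.0/21 -> directly connected

EDGE2 > ACCESS > DIST1 > CORE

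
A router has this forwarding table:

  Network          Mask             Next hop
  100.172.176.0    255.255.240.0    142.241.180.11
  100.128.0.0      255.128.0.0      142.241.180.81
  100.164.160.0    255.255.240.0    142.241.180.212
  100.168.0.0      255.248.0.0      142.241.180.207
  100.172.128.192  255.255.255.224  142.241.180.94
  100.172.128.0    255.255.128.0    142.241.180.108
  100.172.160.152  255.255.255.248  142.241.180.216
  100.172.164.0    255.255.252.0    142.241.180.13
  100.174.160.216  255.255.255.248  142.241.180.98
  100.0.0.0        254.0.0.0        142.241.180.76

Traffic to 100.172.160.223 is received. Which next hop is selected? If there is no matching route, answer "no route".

Routes whose prefix contains 100.172.160.223:
  100.0.0.0/7 (100.0.0.0 - 101.255.255.255) -> 142.241.180.76
  100.128.0.0/9 (100.128.0.0 - 100.255.255.255) -> 142.241.180.81
  100.168.0.0/13 (100.168.0.0 - 100.175.255.255) -> 142.241.180.207
  100.172.128.0/17 (100.172.128.0 - 100.172.255.255) -> 142.241.180.108
More-specific entries that do NOT match:
  100.172.160.152/29 (100.172.160.152 - 100.172.160.159) does not contain 100.172.160.223
  100.174.160.216/29 (100.174.160.216 - 100.174.160.223) does not contain 100.172.160.223
  100.172.128.192/27 (100.172.128.192 - 100.172.128.223) does not contain 100.172.160.223
  100.172.164.0/22 (100.172.164.0 - 100.172.167.255) does not contain 100.172.160.223
  100.172.176.0/20 (100.172.176.0 - 100.172.191.255) does not contain 100.172.160.223
  100.164.160.0/20 (100.164.160.0 - 100.164.175.255) does not contain 100.172.160.223
Longest matching prefix is /17 -> next hop 142.241.180.108.

142.241.180.108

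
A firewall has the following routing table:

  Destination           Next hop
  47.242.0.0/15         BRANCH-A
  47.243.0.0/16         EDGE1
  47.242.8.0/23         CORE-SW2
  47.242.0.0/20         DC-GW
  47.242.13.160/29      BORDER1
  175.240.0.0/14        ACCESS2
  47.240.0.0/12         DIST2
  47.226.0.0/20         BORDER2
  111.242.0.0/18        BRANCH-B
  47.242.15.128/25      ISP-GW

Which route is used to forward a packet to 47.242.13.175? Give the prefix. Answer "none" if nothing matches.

Entries matching 47.242.13.175:
  47.240.0.0/12 (47.240.0.0 - 47.255.255.255)
  47.242.0.0/15 (47.242.0.0 - 47.243.255.255)
  47.242.0.0/20 (47.242.0.0 - 47.242.15.255)
Most specific is 47.242.0.0/20.

47.242.0.0/20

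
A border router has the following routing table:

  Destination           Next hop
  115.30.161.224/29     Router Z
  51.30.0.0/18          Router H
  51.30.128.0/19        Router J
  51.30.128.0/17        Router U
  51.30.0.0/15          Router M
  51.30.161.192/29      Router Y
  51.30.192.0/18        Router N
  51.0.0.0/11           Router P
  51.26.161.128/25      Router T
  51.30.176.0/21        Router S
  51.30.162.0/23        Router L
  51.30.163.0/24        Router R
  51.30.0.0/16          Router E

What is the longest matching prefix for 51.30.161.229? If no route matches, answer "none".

51.30.128.0/17

Entries matching 51.30.161.229:
  51.0.0.0/11 (51.0.0.0 - 51.31.255.255)
  51.30.0.0/15 (51.30.0.0 - 51.31.255.255)
  51.30.0.0/16 (51.30.0.0 - 51.30.255.255)
  51.30.128.0/17 (51.30.128.0 - 51.30.255.255)
Most specific is 51.30.128.0/17.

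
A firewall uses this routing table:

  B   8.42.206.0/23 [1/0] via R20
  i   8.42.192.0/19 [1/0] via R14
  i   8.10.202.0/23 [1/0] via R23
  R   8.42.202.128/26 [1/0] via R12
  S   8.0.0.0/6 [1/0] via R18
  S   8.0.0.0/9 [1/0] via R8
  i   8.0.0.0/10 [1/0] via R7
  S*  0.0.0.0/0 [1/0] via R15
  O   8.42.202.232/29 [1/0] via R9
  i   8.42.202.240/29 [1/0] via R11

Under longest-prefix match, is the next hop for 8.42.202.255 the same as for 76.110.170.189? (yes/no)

8.42.202.255: longest match 8.42.192.0/19 -> R14
76.110.170.189: longest match 0.0.0.0/0 -> R15

no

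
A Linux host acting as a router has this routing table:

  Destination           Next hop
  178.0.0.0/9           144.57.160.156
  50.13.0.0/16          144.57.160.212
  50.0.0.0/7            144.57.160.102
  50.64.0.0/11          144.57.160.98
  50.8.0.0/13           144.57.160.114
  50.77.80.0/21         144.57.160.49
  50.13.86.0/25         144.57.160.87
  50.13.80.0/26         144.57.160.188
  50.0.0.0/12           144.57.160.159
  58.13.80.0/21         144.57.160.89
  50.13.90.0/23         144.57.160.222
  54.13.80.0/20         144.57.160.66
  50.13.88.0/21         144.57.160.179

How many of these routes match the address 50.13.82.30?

4

Prefixes containing 50.13.82.30:
  50.0.0.0/7 (50.0.0.0 - 51.255.255.255)
  50.0.0.0/12 (50.0.0.0 - 50.15.255.255)
  50.8.0.0/13 (50.8.0.0 - 50.15.255.255)
  50.13.0.0/16 (50.13.0.0 - 50.13.255.255)
Total matching entries: 4.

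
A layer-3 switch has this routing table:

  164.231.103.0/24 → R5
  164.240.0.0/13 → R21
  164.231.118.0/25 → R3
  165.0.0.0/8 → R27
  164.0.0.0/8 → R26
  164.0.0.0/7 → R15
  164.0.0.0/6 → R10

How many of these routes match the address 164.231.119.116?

3

Prefixes containing 164.231.119.116:
  164.0.0.0/6 (164.0.0.0 - 167.255.255.255)
  164.0.0.0/7 (164.0.0.0 - 165.255.255.255)
  164.0.0.0/8 (164.0.0.0 - 164.255.255.255)
Total matching entries: 3.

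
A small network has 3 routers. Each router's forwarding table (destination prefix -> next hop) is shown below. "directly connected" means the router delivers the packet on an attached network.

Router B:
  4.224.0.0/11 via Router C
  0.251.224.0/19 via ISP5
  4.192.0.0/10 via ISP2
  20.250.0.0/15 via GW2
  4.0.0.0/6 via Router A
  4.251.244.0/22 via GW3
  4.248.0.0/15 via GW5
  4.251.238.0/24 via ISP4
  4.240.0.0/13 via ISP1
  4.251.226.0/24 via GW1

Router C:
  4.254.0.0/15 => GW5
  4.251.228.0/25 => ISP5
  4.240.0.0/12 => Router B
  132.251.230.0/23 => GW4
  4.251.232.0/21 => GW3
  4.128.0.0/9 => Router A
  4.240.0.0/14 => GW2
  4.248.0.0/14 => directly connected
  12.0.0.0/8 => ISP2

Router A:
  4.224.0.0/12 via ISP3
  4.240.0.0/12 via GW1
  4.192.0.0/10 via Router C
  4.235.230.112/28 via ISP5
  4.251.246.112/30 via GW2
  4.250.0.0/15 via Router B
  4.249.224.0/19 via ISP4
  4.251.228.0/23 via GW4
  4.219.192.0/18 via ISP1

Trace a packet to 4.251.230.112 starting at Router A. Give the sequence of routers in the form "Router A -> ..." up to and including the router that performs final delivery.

Router A -> Router B -> Router C

At Router A: longest match for 4.251.230.112 is 4.250.0.0/15 -> Router B
At Router B: longest match for 4.251.230.112 is 4.224.0.0/11 -> Router C
At Router C: longest match for 4.251.230.112 is 4.248.0.0/14 -> directly connected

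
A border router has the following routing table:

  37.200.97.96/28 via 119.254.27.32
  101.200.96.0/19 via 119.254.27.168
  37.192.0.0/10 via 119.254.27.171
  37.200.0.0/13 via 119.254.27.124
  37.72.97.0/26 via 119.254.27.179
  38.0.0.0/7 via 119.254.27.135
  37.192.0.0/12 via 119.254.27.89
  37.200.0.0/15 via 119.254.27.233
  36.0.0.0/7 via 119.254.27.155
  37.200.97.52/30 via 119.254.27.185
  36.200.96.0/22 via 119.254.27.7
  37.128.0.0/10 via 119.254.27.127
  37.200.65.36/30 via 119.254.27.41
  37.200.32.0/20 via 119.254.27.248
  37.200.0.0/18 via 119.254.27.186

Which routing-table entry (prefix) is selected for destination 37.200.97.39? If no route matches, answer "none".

37.200.0.0/15

Entries matching 37.200.97.39:
  36.0.0.0/7 (36.0.0.0 - 37.255.255.255)
  37.192.0.0/10 (37.192.0.0 - 37.255.255.255)
  37.192.0.0/12 (37.192.0.0 - 37.207.255.255)
  37.200.0.0/13 (37.200.0.0 - 37.207.255.255)
  37.200.0.0/15 (37.200.0.0 - 37.201.255.255)
Most specific is 37.200.0.0/15.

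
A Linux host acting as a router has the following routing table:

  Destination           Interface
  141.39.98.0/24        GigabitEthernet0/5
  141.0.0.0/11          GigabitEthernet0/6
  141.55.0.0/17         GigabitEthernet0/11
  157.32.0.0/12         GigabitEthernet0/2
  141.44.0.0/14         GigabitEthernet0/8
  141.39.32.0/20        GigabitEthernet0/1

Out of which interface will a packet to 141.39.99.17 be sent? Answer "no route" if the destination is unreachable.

No entry's prefix contains 141.39.99.17; there is no default route.

no route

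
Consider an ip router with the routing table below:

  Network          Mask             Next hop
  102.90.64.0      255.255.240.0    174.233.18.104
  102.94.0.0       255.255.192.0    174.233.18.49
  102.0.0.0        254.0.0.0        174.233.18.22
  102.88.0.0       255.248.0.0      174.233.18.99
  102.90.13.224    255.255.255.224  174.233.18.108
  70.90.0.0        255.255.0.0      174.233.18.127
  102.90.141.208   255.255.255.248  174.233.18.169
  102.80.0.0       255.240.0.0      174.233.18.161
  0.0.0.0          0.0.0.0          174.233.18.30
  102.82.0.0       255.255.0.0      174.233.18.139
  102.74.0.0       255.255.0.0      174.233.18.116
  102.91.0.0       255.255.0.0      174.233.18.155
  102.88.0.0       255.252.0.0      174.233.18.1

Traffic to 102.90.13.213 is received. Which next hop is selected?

Routes whose prefix contains 102.90.13.213:
  0.0.0.0/0 (default, matches everything) -> 174.233.18.30
  102.0.0.0/7 (102.0.0.0 - 103.255.255.255) -> 174.233.18.22
  102.80.0.0/12 (102.80.0.0 - 102.95.255.255) -> 174.233.18.161
  102.88.0.0/13 (102.88.0.0 - 102.95.255.255) -> 174.233.18.99
  102.88.0.0/14 (102.88.0.0 - 102.91.255.255) -> 174.233.18.1
More-specific entries that do NOT match:
  102.90.141.208/29 (102.90.141.208 - 102.90.141.215) does not contain 102.90.13.213
  102.90.13.224/27 (102.90.13.224 - 102.90.13.255) does not contain 102.90.13.213
  102.90.64.0/20 (102.90.64.0 - 102.90.79.255) does not contain 102.90.13.213
  102.94.0.0/18 (102.94.0.0 - 102.94.63.255) does not contain 102.90.13.213
  70.90.0.0/16 (70.90.0.0 - 70.90.255.255) does not contain 102.90.13.213
  102.82.0.0/16 (102.82.0.0 - 102.82.255.255) does not contain 102.90.13.213
  102.74.0.0/16 (102.74.0.0 - 102.74.255.255) does not contain 102.90.13.213
  102.91.0.0/16 (102.91.0.0 - 102.91.255.255) does not contain 102.90.13.213
Longest matching prefix is /14 -> next hop 174.233.18.1.

174.233.18.1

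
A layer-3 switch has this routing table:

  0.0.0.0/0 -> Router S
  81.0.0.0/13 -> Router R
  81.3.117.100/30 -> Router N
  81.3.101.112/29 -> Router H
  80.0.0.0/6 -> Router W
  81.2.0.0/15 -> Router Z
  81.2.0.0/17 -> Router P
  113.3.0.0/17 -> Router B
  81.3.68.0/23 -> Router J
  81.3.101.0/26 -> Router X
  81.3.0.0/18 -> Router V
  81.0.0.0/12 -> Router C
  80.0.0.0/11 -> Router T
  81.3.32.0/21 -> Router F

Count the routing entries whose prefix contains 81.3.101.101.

5

Prefixes containing 81.3.101.101:
  0.0.0.0/0 (default, matches everything)
  80.0.0.0/6 (80.0.0.0 - 83.255.255.255)
  81.0.0.0/12 (81.0.0.0 - 81.15.255.255)
  81.0.0.0/13 (81.0.0.0 - 81.7.255.255)
  81.2.0.0/15 (81.2.0.0 - 81.3.255.255)
Total matching entries: 5.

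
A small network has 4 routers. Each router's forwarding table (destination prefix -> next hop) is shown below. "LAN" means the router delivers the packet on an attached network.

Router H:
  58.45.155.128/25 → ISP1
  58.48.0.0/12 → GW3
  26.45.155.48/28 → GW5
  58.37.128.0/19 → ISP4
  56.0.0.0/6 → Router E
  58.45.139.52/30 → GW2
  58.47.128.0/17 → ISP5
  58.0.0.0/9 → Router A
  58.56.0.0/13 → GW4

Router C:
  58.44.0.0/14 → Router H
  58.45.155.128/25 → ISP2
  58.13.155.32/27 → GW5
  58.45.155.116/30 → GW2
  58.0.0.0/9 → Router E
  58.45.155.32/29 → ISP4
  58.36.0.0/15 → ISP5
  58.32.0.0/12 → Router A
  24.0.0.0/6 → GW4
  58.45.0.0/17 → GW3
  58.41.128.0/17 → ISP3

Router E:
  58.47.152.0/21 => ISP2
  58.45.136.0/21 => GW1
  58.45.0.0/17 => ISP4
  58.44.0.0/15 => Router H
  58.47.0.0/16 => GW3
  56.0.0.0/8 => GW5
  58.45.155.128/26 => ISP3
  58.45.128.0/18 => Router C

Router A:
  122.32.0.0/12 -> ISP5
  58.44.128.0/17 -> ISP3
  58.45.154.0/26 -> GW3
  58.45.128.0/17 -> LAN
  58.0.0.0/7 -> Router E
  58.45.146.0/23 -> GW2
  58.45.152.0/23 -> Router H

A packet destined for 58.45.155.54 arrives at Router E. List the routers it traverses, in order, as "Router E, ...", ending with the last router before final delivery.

Router E, Router C, Router H, Router A

At Router E: longest match for 58.45.155.54 is 58.45.128.0/18 -> Router C
At Router C: longest match for 58.45.155.54 is 58.44.0.0/14 -> Router H
At Router H: longest match for 58.45.155.54 is 58.0.0.0/9 -> Router A
At Router A: longest match for 58.45.155.54 is 58.45.128.0/17 -> LAN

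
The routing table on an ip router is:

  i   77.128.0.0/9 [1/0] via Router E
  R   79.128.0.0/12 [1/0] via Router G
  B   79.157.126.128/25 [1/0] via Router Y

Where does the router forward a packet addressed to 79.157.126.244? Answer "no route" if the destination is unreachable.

Router Y

Routes whose prefix contains 79.157.126.244:
  79.157.126.128/25 (79.157.126.128 - 79.157.126.255) -> Router Y
Longest matching prefix is /25 -> next hop Router Y.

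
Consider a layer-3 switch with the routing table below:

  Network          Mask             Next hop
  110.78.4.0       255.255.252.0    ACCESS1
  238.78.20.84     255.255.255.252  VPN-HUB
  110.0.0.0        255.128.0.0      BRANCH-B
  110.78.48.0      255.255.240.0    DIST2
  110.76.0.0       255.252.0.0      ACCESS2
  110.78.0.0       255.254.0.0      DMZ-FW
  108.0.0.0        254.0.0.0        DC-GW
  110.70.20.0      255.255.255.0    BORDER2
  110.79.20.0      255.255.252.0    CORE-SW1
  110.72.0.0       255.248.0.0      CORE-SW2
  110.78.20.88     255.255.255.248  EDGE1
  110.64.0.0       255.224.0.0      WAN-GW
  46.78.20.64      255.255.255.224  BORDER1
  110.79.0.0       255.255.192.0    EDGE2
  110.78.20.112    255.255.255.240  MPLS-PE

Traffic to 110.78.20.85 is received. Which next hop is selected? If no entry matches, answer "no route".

DMZ-FW

Routes whose prefix contains 110.78.20.85:
  110.0.0.0/9 (110.0.0.0 - 110.127.255.255) -> BRANCH-B
  110.64.0.0/11 (110.64.0.0 - 110.95.255.255) -> WAN-GW
  110.72.0.0/13 (110.72.0.0 - 110.79.255.255) -> CORE-SW2
  110.76.0.0/14 (110.76.0.0 - 110.79.255.255) -> ACCESS2
  110.78.0.0/15 (110.78.0.0 - 110.79.255.255) -> DMZ-FW
More-specific entries that do NOT match:
  238.78.20.84/30 (238.78.20.84 - 238.78.20.87) does not contain 110.78.20.85
  110.78.20.88/29 (110.78.20.88 - 110.78.20.95) does not contain 110.78.20.85
  110.78.20.112/28 (110.78.20.112 - 110.78.20.127) does not contain 110.78.20.85
  46.78.20.64/27 (46.78.20.64 - 46.78.20.95) does not contain 110.78.20.85
  110.70.20.0/24 (110.70.20.0 - 110.70.20.255) does not contain 110.78.20.85
  110.78.4.0/22 (110.78.4.0 - 110.78.7.255) does not contain 110.78.20.85
  110.79.20.0/22 (110.79.20.0 - 110.79.23.255) does not contain 110.78.20.85
  110.78.48.0/20 (110.78.48.0 - 110.78.63.255) does not contain 110.78.20.85
  110.79.0.0/18 (110.79.0.0 - 110.79.63.255) does not contain 110.78.20.85
Longest matching prefix is /15 -> next hop DMZ-FW.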